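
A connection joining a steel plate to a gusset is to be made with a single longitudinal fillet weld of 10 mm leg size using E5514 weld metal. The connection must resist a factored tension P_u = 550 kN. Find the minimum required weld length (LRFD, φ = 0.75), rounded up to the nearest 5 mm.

E55XX → F_EXX = 550 MPa.
Throat t_e = 0.707 × 10 = 7.07 mm.
φr_n = 0.75 × 0.6 × 550 × 7.07 × 10⁻³ = 1.75 kN/mm.
L_req = P_u / φr_n = 550 / 1.75 = 314.3 mm total.
Round up → use L = 315 mm.

L = 315 mm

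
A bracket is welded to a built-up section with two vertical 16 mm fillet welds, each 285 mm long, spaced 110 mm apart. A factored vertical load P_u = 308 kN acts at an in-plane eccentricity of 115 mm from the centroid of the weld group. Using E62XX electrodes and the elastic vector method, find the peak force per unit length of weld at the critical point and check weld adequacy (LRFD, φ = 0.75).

E62XX → F_EXX = 620 MPa.
Total weld length L_w = 570 mm. Treat welds as unit-width lines.
Polar moment about centroid: J = 2[d³/12 + d(b/2)²] = 2[285³/12 + 285×55²] = 5582000 mm³.
Direct shear f_v = P/L_w = 308×10³ / 570 = 540.4 N/mm (vertical).
Torsion M = P·e = 308×10³ × 115 = 35420000 N·mm.
Critical point at (x, y) = (55, 142.5) from centroid. f_tx = M·y/J = 904.1 N/mm; f_ty = M·x/J = 349 N/mm.
Resultant f_max = √[f_tx² + (f_v + f_ty)²] = √[904.1² + (540.4 + 349)²] = 1268 N/mm.
Capacity per unit length: φr_n = 0.75 × 0.6 × 620 × (0.707 × 16) = 3156 N/mm.
1268 ≤ 3156 → adequate.

f_max ≈ 1270 N/mm; adequate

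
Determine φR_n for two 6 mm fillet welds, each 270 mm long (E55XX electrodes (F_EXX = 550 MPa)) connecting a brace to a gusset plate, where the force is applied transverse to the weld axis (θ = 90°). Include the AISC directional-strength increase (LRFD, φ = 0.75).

φR_n ≈ 850 kN

t_e = 0.707 × 6 = 4.242 mm; A_we = 4.242 × 540 = 2291 mm².
Directional factor: 1.0 + 0.5 sin^1.5(90°) = 1.5.
F_nw = 0.6 × 550 × 1.5 = 495 MPa.
φR_n = 0.75 × 495 × 2291 × 10⁻³ = 850.4 kN.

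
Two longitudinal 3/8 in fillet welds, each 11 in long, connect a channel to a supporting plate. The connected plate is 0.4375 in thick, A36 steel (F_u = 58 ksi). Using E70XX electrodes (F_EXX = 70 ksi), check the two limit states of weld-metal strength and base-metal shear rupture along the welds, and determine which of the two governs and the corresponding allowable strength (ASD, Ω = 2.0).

R_n/Ω ≈ 122 kip (weld metal governs)

t_e = 0.707 × 0.375 = 0.2651 in; L = 22 in.
Weld metal: R_n/Ω = (1/2.0) × 0.6 × 70 × 0.2651 × 22 = 122.5 kip.
Base metal (shear rupture): R_n/Ω = (1/2.0) × 0.6 × 58 × 0.4375 × 22 = 167.5 kip.
Governing: weld metal.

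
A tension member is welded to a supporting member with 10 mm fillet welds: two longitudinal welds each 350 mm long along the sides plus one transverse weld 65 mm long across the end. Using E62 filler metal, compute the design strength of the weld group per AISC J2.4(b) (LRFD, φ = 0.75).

E62XX → F_EXX = 620 MPa.
t_e = 0.707 × 10 = 7.07 mm.
R_nwl = 0.6 × 620 × 7.07 × 700 × 10⁻³ = 1841 kN (longitudinal, 2 welds).
R_nwt = 0.6 × 620 × 7.07 × 65 × 10⁻³ = 171 kN (transverse, base value).
(i) R_nwl + R_nwt = 2012 kN; (ii) 0.85 R_nwl + 1.5 R_nwt = 1821 kN.
R_n = max = 2012 kN [governs: (i)]; φR_n = 1509 kN.

φR_n ≈ 1510 kN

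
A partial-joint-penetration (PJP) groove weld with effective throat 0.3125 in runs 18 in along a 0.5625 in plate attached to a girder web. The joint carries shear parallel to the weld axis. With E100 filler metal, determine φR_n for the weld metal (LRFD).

E100XX → F_EXX = 100 ksi.
Effective throat (given) t_e = 0.3125 in.
A_we = 0.3125 × 18 = 5.625 in².
F_nw = 0.6 F_EXX = 60 ksi.
φR_n = 0.75 × 60 × 5.625 = 253.1 kip.

φR_n ≈ 253 kip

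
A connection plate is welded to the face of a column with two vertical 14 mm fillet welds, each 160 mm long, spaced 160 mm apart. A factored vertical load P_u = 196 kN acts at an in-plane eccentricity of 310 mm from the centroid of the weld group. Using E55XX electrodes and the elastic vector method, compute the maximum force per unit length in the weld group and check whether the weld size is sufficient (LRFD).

E55XX → F_EXX = 550 MPa.
Total weld length L_w = 320 mm. Treat welds as unit-width lines.
Polar moment about centroid: J = 2[d³/12 + d(b/2)²] = 2[160³/12 + 160×80²] = 2731000 mm³.
Direct shear f_v = P/L_w = 196×10³ / 320 = 612.5 N/mm (vertical).
Torsion M = P·e = 196×10³ × 310 = 60760000 N·mm.
Critical point at (x, y) = (80, 80) from centroid. f_tx = M·y/J = 1780 N/mm; f_ty = M·x/J = 1780 N/mm.
Resultant f_max = √[f_tx² + (f_v + f_ty)²] = √[1780² + (612.5 + 1780)²] = 2982 N/mm.
Capacity per unit length: φr_n = 0.75 × 0.6 × 550 × (0.707 × 14) = 2450 N/mm.
2982 > 2450 → NOT adequate.

f_max ≈ 2980 N/mm; NOT adequate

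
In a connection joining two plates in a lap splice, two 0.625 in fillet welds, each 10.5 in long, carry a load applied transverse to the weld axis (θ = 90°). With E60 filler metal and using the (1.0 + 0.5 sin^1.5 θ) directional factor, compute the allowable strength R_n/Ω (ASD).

E60XX → F_EXX = 60 ksi.
t_e = 0.707 × 0.625 = 0.4419 in; A_we = 0.4419 × 21 = 9.279 in².
Directional factor: 1.0 + 0.5 sin^1.5(90°) = 1.5.
F_nw = 0.6 × 60 × 1.5 = 54 ksi.
R_n/Ω = (54 × 9.279) / 2.0 = 250.5 kip.

R_n/Ω ≈ 251 kip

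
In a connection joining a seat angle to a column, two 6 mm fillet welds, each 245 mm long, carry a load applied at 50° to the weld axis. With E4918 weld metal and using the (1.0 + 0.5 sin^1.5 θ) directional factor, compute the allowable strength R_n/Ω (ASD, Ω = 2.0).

R_n/Ω ≈ 408 kN

E49XX → F_EXX = 490 MPa.
t_e = 0.707 × 6 = 4.242 mm; A_we = 4.242 × 490 = 2079 mm².
Directional factor: 1.0 + 0.5 sin^1.5(50°) = 1.335.
F_nw = 0.6 × 490 × 1.335 = 392.6 MPa.
R_n/Ω = (392.6 × 2079) / 2.0 × 10⁻³ = 408 kN.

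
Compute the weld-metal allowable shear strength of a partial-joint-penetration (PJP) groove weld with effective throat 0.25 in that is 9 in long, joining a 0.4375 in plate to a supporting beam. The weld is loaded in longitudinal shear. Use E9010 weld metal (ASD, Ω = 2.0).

R_n/Ω ≈ 60.8 kip

E90XX → F_EXX = 90 ksi.
Effective throat (given) t_e = 0.25 in.
A_we = 0.25 × 9 = 2.25 in².
F_nw = 0.6 F_EXX = 54 ksi.
R_n/Ω = (54 × 2.25) / 2.0 = 60.75 kip.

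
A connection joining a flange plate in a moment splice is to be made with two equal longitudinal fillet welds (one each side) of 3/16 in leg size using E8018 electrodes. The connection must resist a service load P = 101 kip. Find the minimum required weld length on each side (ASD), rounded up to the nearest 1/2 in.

E80XX → F_EXX = 80 ksi.
Throat t_e = 0.707 × 0.1875 = 0.1326 in.
r_n/Ω = (0.6 × 80 × 0.1326) / 2.0 = 3.181 kip/in.
L_req = P / (r_n/Ω) = 101 / 3.181 = 31.75 in total.
Per side: 31.75 / 2 = 15.87 in.
Round up → use L = 16 in on each side.

L = 16 in on each side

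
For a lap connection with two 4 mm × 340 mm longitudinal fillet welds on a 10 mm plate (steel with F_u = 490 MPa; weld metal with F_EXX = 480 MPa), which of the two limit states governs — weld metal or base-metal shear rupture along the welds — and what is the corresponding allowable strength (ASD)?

t_e = 0.707 × 4 = 2.828 mm; L = 680 mm.
Weld metal: R_n/Ω = (1/2.0) × 0.6 × 480 × 2.828 × 680 × 10⁻³ = 276.9 kN.
Base metal (shear rupture): R_n/Ω = (1/2.0) × 0.6 × 490 × 10 × 680 × 10⁻³ = 999.6 kN.
Governing: weld metal.

R_n/Ω ≈ 277 kN (weld metal governs)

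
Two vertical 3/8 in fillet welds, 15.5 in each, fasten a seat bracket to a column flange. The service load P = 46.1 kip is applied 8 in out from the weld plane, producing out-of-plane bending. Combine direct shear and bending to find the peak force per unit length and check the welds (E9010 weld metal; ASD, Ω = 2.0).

E90XX → F_EXX = 90 ksi.
L_w = 2 × 15.5 = 31 in; section modulus (unit throat) S = 2 × L²/6 = 80.08 in².
Direct shear f_v = P/L_w = 46.1/31 = 1.487 kip/in.
Moment M = P × e = 46.1 × 8 = 368.8 kip·in; bending f_b = M/S = 4.605 kip/in.
f_max = √(f_v² + f_b²) = √(1.487² + 4.605²) = 4.839 kip/in.
r_n/Ω = (1/2.0) × 0.6 × 90 × (0.707 × 0.375) = 7.158 kip/in → adequate.

f_max ≈ 4.84 kip/in; adequate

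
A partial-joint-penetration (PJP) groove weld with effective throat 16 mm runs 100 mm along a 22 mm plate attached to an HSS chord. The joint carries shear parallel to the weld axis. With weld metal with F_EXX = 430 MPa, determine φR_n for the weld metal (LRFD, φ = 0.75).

φR_n ≈ 310 kN

Effective throat (given) t_e = 16 mm.
A_we = 16 × 100 = 1600 mm².
F_nw = 0.6 F_EXX = 258 MPa.
φR_n = 0.75 × 258 × 1600 × 10⁻³ = 309.6 kN.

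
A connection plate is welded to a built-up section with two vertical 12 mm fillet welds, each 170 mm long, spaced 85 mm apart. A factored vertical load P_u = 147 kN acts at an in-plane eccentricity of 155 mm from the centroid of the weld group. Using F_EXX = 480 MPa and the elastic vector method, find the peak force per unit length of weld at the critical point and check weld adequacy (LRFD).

f_max ≈ 1750 N/mm; adequate

Total weld length L_w = 340 mm. Treat welds as unit-width lines.
Polar moment about centroid: J = 2[d³/12 + d(b/2)²] = 2[170³/12 + 170×42.5²] = 1433000 mm³.
Direct shear f_v = P/L_w = 147×10³ / 340 = 432.4 N/mm (vertical).
Torsion M = P·e = 147×10³ × 155 = 22785000 N·mm.
Critical point at (x, y) = (42.5, 85) from centroid. f_tx = M·y/J = 1352 N/mm; f_ty = M·x/J = 675.8 N/mm.
Resultant f_max = √[f_tx² + (f_v + f_ty)²] = √[1352² + (432.4 + 675.8)²] = 1748 N/mm.
Capacity per unit length: φr_n = 0.75 × 0.6 × 480 × (0.707 × 12) = 1833 N/mm.
1748 ≤ 1833 → adequate.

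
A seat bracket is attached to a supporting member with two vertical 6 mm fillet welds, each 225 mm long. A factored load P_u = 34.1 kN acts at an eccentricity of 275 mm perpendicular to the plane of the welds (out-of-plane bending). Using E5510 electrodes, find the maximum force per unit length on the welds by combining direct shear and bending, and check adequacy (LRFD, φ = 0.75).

f_max ≈ 561 N/mm; adequate

E55XX → F_EXX = 550 MPa.
L_w = 2 × 225 = 450 mm; section modulus (unit throat) S = 2 × L²/6 = 16880 mm².
Direct shear f_v = P/L_w = 34.1×10³/450 = 75.78 N/mm.
Moment M = P × e = 34.1×10³ × 275 = 9377500 N·mm; bending f_b = M/S = 555.7 N/mm.
f_max = √(f_v² + f_b²) = √(75.78² + 555.7²) = 560.8 N/mm.
φr_n = 0.75 × 0.6 × 550 × (0.707 × 6) = 1050 N/mm → adequate.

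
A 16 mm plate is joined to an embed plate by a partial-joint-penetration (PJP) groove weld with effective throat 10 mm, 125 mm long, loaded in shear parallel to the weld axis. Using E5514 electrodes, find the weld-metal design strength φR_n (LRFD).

E55XX → F_EXX = 550 MPa.
Effective throat (given) t_e = 10 mm.
A_we = 10 × 125 = 1250 mm².
F_nw = 0.6 F_EXX = 330 MPa.
φR_n = 0.75 × 330 × 1250 × 10⁻³ = 309.4 kN.

φR_n ≈ 309 kN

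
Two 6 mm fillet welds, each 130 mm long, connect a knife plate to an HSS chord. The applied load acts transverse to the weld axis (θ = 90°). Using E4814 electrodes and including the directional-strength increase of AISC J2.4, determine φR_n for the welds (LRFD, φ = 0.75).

φR_n ≈ 357 kN

E48XX → F_EXX = 480 MPa.
t_e = 0.707 × 6 = 4.242 mm; A_we = 4.242 × 260 = 1103 mm².
Directional factor: 1.0 + 0.5 sin^1.5(90°) = 1.5.
F_nw = 0.6 × 480 × 1.5 = 432 MPa.
φR_n = 0.75 × 432 × 1103 × 10⁻³ = 357.3 kN.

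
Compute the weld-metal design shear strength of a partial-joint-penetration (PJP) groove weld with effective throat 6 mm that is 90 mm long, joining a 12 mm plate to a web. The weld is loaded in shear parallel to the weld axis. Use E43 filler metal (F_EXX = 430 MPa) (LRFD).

φR_n ≈ 104 kN

Effective throat (given) t_e = 6 mm.
A_we = 6 × 90 = 540 mm².
F_nw = 0.6 F_EXX = 258 MPa.
φR_n = 0.75 × 258 × 540 × 10⁻³ = 104.5 kN.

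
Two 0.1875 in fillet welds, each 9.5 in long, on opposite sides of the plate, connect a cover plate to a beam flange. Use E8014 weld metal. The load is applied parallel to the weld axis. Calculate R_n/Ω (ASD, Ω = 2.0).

E80XX → F_EXX = 80 ksi.
Effective throat t_e = 0.707 × 0.1875 = 0.1326 in.
Total length L = 19 in; A_we = 0.1326 × 19 = 2.519 in².
F_nw = 0.6 F_EXX = 0.6 × 80 = 48 ksi.
R_n = 48 × 2.519 = 120.9 kips; R_n/Ω = 120.9/2.0 = 60.45 kips.

R_n/Ω ≈ 60.4 kips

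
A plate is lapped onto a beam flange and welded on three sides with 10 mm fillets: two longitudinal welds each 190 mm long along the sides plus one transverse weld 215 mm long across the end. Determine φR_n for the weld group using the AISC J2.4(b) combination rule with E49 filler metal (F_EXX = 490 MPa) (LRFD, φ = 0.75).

t_e = 0.707 × 10 = 7.07 mm.
R_nwl = 0.6 × 490 × 7.07 × 380 × 10⁻³ = 789.9 kN (longitudinal, 2 welds).
R_nwt = 0.6 × 490 × 7.07 × 215 × 10⁻³ = 446.9 kN (transverse, base value).
(i) R_nwl + R_nwt = 1237 kN; (ii) 0.85 R_nwl + 1.5 R_nwt = 1342 kN.
R_n = max = 1342 kN [governs: (ii)]; φR_n = 1006 kN.

φR_n ≈ 1010 kN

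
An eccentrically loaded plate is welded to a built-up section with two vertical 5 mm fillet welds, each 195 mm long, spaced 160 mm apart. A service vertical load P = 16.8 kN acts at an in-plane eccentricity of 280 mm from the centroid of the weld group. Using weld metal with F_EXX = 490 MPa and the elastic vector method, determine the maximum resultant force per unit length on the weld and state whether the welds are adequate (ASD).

f_max ≈ 189 N/mm; adequate

Total weld length L_w = 390 mm. Treat welds as unit-width lines.
Polar moment about centroid: J = 2[d³/12 + d(b/2)²] = 2[195³/12 + 195×80²] = 3732000 mm³.
Direct shear f_v = P/L_w = 16.8×10³ / 390 = 43.08 N/mm (vertical).
Torsion M = P·e = 16.8×10³ × 280 = 4704000 N·mm.
Critical point at (x, y) = (80, 97.5) from centroid. f_tx = M·y/J = 122.9 N/mm; f_ty = M·x/J = 100.8 N/mm.
Resultant f_max = √[f_tx² + (f_v + f_ty)²] = √[122.9² + (43.08 + 100.8)²] = 189.3 N/mm.
Capacity per unit length: r_n/Ω = (1/2.0) × 0.6 × 490 × (0.707 × 5) = 519.6 N/mm.
189.3 ≤ 519.6 → adequate.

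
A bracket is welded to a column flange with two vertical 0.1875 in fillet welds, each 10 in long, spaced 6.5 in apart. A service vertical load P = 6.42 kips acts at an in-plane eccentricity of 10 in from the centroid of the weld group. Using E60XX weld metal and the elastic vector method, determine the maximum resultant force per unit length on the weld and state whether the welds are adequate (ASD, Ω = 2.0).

f_max ≈ 1.22 kip/in; adequate

E60XX → F_EXX = 60 ksi.
Total weld length L_w = 20 in. Treat welds as unit-width lines.
Polar moment about centroid: J = 2[d³/12 + d(b/2)²] = 2[10³/12 + 10×3.25²] = 377.9 in³.
Direct shear f_v = P/L_w = 6.42 / 20 = 0.321 kip/in (vertical).
Torsion M = P·e = 6.42 × 10 = 64.2 kip·in.
Critical point at (x, y) = (3.25, 5) from centroid. f_tx = M·y/J = 0.8494 kip/in; f_ty = M·x/J = 0.5521 kip/in.
Resultant f_max = √[f_tx² + (f_v + f_ty)²] = √[0.8494² + (0.321 + 0.5521)²] = 1.218 kip/in.
Capacity per unit length: r_n/Ω = (1/2.0) × 0.6 × 60 × (0.707 × 0.1875) = 2.386 kip/in.
1.218 ≤ 2.386 → adequate.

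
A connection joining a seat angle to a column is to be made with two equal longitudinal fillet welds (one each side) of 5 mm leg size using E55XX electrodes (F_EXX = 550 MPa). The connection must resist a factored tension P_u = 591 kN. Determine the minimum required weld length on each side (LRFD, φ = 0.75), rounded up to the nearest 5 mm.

Throat t_e = 0.707 × 5 = 3.535 mm.
φr_n = 0.75 × 0.6 × 550 × 3.535 × 10⁻³ = 0.8749 kN/mm.
L_req = P_u / φr_n = 591 / 0.8749 = 675.5 mm total.
Per side: 675.5 / 2 = 337.7 mm.
Round up → use L = 340 mm on each side.

L = 340 mm on each side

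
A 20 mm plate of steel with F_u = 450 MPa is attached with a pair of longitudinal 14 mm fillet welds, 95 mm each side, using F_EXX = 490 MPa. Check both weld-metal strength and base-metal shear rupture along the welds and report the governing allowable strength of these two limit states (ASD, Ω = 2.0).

t_e = 0.707 × 14 = 9.898 mm; L = 190 mm.
Weld metal: R_n/Ω = (1/2.0) × 0.6 × 490 × 9.898 × 190 × 10⁻³ = 276.5 kN.
Base metal (shear rupture): R_n/Ω = (1/2.0) × 0.6 × 450 × 20 × 190 × 10⁻³ = 513 kN.
Governing: weld metal.

R_n/Ω ≈ 276 kN (weld metal governs)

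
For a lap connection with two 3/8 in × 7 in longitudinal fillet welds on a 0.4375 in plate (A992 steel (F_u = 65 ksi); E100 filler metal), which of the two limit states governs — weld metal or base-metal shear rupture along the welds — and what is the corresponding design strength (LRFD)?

E100XX → F_EXX = 100 ksi.
t_e = 0.707 × 0.375 = 0.2651 in; L = 14 in.
Weld metal: φR_n = 0.75 × 0.6 × 100 × 0.2651 × 14 = 167 kips.
Base metal (shear rupture): φR_n = 0.75 × 0.6 × 65 × 0.4375 × 14 = 179.2 kips.
Governing: weld metal.

φR_n ≈ 167 kips (weld metal governs)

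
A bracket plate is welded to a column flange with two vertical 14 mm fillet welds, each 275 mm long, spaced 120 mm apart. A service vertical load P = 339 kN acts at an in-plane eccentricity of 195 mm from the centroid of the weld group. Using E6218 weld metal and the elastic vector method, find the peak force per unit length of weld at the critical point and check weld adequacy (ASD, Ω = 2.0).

f_max ≈ 2140 N/mm; NOT adequate

E62XX → F_EXX = 620 MPa.
Total weld length L_w = 550 mm. Treat welds as unit-width lines.
Polar moment about centroid: J = 2[d³/12 + d(b/2)²] = 2[275³/12 + 275×60²] = 5446000 mm³.
Direct shear f_v = P/L_w = 339×10³ / 550 = 616.4 N/mm (vertical).
Torsion M = P·e = 339×10³ × 195 = 66105000 N·mm.
Critical point at (x, y) = (60, 137.5) from centroid. f_tx = M·y/J = 1669 N/mm; f_ty = M·x/J = 728.3 N/mm.
Resultant f_max = √[f_tx² + (f_v + f_ty)²] = √[1669² + (616.4 + 728.3)²] = 2143 N/mm.
Capacity per unit length: r_n/Ω = (1/2.0) × 0.6 × 620 × (0.707 × 14) = 1841 N/mm.
2143 > 1841 → NOT adequate.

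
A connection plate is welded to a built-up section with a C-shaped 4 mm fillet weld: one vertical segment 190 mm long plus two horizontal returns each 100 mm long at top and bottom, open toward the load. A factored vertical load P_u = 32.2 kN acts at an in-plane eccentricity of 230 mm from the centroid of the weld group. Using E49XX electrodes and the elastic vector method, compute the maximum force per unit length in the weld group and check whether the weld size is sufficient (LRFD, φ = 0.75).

f_max ≈ 377 N/mm; adequate

E49XX → F_EXX = 490 MPa.
Total weld length L_w = 390 mm. Treat welds as unit-width lines.
Centroid: x̄ = 2×100×50 / 390 = 25.64 mm from the vertical weld.
Polar moment about centroid: J = I_x + I_y = [190³/12 + 2×100×95²] + [190×25.64² + 2(100³/12 + 100×24.36²)] = 2787000 mm³.
Direct shear f_v = P/L_w = 32.2×10³ / 390 = 82.56 N/mm (vertical).
Torsion M = P·e = 32.2×10³ × 230 = 7406000 N·mm.
Critical point at (x, y) = (74.36, 95) from centroid. f_tx = M·y/J = 252.5 N/mm; f_ty = M·x/J = 197.6 N/mm.
Resultant f_max = √[f_tx² + (f_v + f_ty)²] = √[252.5² + (82.56 + 197.6)²] = 377.1 N/mm.
Capacity per unit length: φr_n = 0.75 × 0.6 × 490 × (0.707 × 4) = 623.6 N/mm.
377.1 ≤ 623.6 → adequate.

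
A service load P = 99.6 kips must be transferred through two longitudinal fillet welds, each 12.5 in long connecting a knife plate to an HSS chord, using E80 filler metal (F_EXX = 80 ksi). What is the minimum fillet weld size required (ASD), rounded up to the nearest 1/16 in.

w = 1/4 in

Total weld length L = 25 in.
Required throat t_e = P × Ω / (0.6 F_EXX × L) = 99.6 × 2.0 / (0.6 × 80 × 25) = 0.166 in.
Required leg w = t_e / 0.707 = 0.2348 in → use 1/4 in.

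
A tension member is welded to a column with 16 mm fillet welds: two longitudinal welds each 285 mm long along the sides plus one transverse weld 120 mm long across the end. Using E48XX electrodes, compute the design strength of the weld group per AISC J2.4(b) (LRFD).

E48XX → F_EXX = 480 MPa.
t_e = 0.707 × 16 = 11.31 mm.
R_nwl = 0.6 × 480 × 11.31 × 570 × 10⁻³ = 1857 kN (longitudinal, 2 welds).
R_nwt = 0.6 × 480 × 11.31 × 120 × 10⁻³ = 390.9 kN (transverse, base value).
(i) R_nwl + R_nwt = 2248 kN; (ii) 0.85 R_nwl + 1.5 R_nwt = 2165 kN.
R_n = max = 2248 kN [governs: (i)]; φR_n = 1686 kN.

φR_n ≈ 1690 kN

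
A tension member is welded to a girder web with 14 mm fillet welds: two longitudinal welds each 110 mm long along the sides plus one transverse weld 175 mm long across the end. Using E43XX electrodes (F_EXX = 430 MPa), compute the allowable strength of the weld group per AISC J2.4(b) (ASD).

R_n/Ω ≈ 574 kN

t_e = 0.707 × 14 = 9.898 mm.
R_nwl = 0.6 × 430 × 9.898 × 220 × 10⁻³ = 561.8 kN (longitudinal, 2 welds).
R_nwt = 0.6 × 430 × 9.898 × 175 × 10⁻³ = 446.9 kN (transverse, base value).
(i) R_nwl + R_nwt = 1009 kN; (ii) 0.85 R_nwl + 1.5 R_nwt = 1148 kN.
R_n = max = 1148 kN [governs: (ii)]; R_n/Ω = 573.9 kN.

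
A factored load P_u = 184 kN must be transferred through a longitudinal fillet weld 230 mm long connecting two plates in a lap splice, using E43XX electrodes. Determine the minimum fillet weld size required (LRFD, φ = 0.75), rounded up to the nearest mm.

w = 6 mm

E43XX → F_EXX = 430 MPa.
Total weld length L = 230 mm.
Required throat t_e = P_u / (φ × 0.6 F_EXX × L) = 184 / (0.75 × 0.6 × 430 × 230 × 10⁻³) = 4.134 mm.
Required leg w = t_e / 0.707 = 5.848 mm → use 6 mm.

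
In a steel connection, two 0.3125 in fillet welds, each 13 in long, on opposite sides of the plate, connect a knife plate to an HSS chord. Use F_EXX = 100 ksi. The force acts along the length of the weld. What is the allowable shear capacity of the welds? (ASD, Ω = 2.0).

Effective throat t_e = 0.707 × 0.3125 = 0.2209 in.
Total length L = 26 in; A_we = 0.2209 × 26 = 5.744 in².
F_nw = 0.6 F_EXX = 0.6 × 100 = 60 ksi.
R_n = 60 × 5.744 = 344.7 kip; R_n/Ω = 344.7/2.0 = 172.3 kip.

R_n/Ω ≈ 172 kip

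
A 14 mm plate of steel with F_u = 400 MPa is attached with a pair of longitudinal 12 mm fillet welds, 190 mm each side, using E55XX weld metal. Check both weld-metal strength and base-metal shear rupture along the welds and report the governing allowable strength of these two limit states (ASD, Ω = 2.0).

R_n/Ω ≈ 532 kN (weld metal governs)

E55XX → F_EXX = 550 MPa.
t_e = 0.707 × 12 = 8.484 mm; L = 380 mm.
Weld metal: R_n/Ω = (1/2.0) × 0.6 × 550 × 8.484 × 380 × 10⁻³ = 531.9 kN.
Base metal (shear rupture): R_n/Ω = (1/2.0) × 0.6 × 400 × 14 × 380 × 10⁻³ = 638.4 kN.
Governing: weld metal.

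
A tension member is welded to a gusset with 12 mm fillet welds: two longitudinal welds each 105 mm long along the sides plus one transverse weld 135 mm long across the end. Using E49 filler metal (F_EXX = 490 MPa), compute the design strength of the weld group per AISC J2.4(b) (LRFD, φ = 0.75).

t_e = 0.707 × 12 = 8.484 mm.
R_nwl = 0.6 × 490 × 8.484 × 210 × 10⁻³ = 523.8 kN (longitudinal, 2 welds).
R_nwt = 0.6 × 490 × 8.484 × 135 × 10⁻³ = 336.7 kN (transverse, base value).
(i) R_nwl + R_nwt = 860.5 kN; (ii) 0.85 R_nwl + 1.5 R_nwt = 950.3 kN.
R_n = max = 950.3 kN [governs: (ii)]; φR_n = 712.7 kN.

φR_n ≈ 713 kN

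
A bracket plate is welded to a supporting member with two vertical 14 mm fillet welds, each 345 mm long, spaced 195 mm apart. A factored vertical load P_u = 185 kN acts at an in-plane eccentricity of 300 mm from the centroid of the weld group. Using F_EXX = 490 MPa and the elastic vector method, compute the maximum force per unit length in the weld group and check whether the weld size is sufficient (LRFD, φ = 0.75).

Total weld length L_w = 690 mm. Treat welds as unit-width lines.
Polar moment about centroid: J = 2[d³/12 + d(b/2)²] = 2[345³/12 + 345×97.5²] = 13400000 mm³.
Direct shear f_v = P/L_w = 185×10³ / 690 = 268.1 N/mm (vertical).
Torsion M = P·e = 185×10³ × 300 = 55500000 N·mm.
Critical point at (x, y) = (97.5, 172.5) from centroid. f_tx = M·y/J = 714.3 N/mm; f_ty = M·x/J = 403.7 N/mm.
Resultant f_max = √[f_tx² + (f_v + f_ty)²] = √[714.3² + (268.1 + 403.7)²] = 980.6 N/mm.
Capacity per unit length: φr_n = 0.75 × 0.6 × 490 × (0.707 × 14) = 2183 N/mm.
980.6 ≤ 2183 → adequate.

f_max ≈ 981 N/mm; adequate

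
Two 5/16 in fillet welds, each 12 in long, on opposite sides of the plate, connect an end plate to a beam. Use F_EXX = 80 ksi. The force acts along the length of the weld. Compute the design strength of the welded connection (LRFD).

Effective throat t_e = 0.707 × 0.3125 = 0.2209 in.
Total length L = 24 in; A_we = 0.2209 × 24 = 5.302 in².
F_nw = 0.6 F_EXX = 0.6 × 80 = 48 ksi.
φR_n = 0.75 × 48 × 5.302 = 190.9 kips.

φR_n ≈ 191 kips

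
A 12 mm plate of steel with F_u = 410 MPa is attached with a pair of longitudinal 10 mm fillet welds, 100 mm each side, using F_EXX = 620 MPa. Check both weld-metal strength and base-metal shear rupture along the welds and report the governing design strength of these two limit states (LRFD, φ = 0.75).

φR_n ≈ 395 kN (weld metal governs)

t_e = 0.707 × 10 = 7.07 mm; L = 200 mm.
Weld metal: φR_n = 0.75 × 0.6 × 620 × 7.07 × 200 × 10⁻³ = 394.5 kN.
Base metal (shear rupture): φR_n = 0.75 × 0.6 × 410 × 12 × 200 × 10⁻³ = 442.8 kN.
Governing: weld metal.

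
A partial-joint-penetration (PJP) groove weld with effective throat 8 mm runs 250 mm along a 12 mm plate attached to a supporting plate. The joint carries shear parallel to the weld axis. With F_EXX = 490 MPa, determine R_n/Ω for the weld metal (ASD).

Effective throat (given) t_e = 8 mm.
A_we = 8 × 250 = 2000 mm².
F_nw = 0.6 F_EXX = 294 MPa.
R_n/Ω = (294 × 2000) / 2.0 × 10⁻³ = 294 kN.

R_n/Ω ≈ 294 kN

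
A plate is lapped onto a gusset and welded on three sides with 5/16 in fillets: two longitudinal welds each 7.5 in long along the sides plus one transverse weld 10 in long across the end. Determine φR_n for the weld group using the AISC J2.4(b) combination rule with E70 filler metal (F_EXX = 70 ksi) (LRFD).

φR_n ≈ 193 kip

t_e = 0.707 × 0.3125 = 0.2209 in.
R_nwl = 0.6 × 70 × 0.2209 × 15 = 139.2 kip (longitudinal, 2 welds).
R_nwt = 0.6 × 70 × 0.2209 × 10 = 92.79 kip (transverse, base value).
(i) R_nwl + R_nwt = 232 kip; (ii) 0.85 R_nwl + 1.5 R_nwt = 257.5 kip.
R_n = max = 257.5 kip [governs: (ii)]; φR_n = 193.1 kip.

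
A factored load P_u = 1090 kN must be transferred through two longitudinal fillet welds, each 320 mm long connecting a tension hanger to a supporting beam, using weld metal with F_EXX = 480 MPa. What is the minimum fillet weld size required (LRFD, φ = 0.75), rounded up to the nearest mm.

w = 12 mm

Total weld length L = 640 mm.
Required throat t_e = P_u / (φ × 0.6 F_EXX × L) = 1090 / (0.75 × 0.6 × 480 × 640 × 10⁻³) = 7.885 mm.
Required leg w = t_e / 0.707 = 11.15 mm → use 12 mm.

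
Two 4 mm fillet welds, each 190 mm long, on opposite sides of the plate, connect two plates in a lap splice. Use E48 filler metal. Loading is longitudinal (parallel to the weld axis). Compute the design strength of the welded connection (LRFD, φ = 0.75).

φR_n ≈ 232 kN

E48XX → F_EXX = 480 MPa.
Effective throat t_e = 0.707 × 4 = 2.828 mm.
Total length L = 380 mm; A_we = 2.828 × 380 = 1075 mm².
F_nw = 0.6 F_EXX = 0.6 × 480 = 288 MPa.
φR_n = 0.75 × 288 × 1075 × 10⁻³ = 232.1 kN.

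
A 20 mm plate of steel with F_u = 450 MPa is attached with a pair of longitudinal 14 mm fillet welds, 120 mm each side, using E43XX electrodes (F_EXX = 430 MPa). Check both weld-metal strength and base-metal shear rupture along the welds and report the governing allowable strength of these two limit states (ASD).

t_e = 0.707 × 14 = 9.898 mm; L = 240 mm.
Weld metal: R_n/Ω = (1/2.0) × 0.6 × 430 × 9.898 × 240 × 10⁻³ = 306.4 kN.
Base metal (shear rupture): R_n/Ω = (1/2.0) × 0.6 × 450 × 20 × 240 × 10⁻³ = 648 kN.
Governing: weld metal.

R_n/Ω ≈ 306 kN (weld metal governs)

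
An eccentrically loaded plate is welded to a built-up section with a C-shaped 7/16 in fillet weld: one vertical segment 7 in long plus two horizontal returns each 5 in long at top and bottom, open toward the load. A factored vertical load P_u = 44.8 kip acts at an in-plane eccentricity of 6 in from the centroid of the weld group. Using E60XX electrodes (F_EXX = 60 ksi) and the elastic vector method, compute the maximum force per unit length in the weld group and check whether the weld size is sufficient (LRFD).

Total weld length L_w = 17 in. Treat welds as unit-width lines.
Centroid: x̄ = 2×5×2.5 / 17 = 1.471 in from the vertical weld.
Polar moment about centroid: J = I_x + I_y = [7³/12 + 2×5×3.5²] + [7×1.471² + 2(5³/12 + 5×1.029²)] = 197.7 in³.
Direct shear f_v = P/L_w = 44.8 / 17 = 2.635 kip/in (vertical).
Torsion M = P·e = 44.8 × 6 = 268.8 kip·in.
Critical point at (x, y) = (3.529, 3.5) from centroid. f_tx = M·y/J = 4.76 kip/in; f_ty = M·x/J = 4.8 kip/in.
Resultant f_max = √[f_tx² + (f_v + f_ty)²] = √[4.76² + (2.635 + 4.8)²] = 8.828 kip/in.
Capacity per unit length: φr_n = 0.75 × 0.6 × 60 × (0.707 × 0.4375) = 8.351 kip/in.
8.828 > 8.351 → NOT adequate.

f_max ≈ 8.83 kip/in; NOT adequate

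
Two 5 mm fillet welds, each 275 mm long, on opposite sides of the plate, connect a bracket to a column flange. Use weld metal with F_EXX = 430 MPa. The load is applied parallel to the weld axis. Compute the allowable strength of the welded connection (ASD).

R_n/Ω ≈ 251 kN

Effective throat t_e = 0.707 × 5 = 3.535 mm.
Total length L = 550 mm; A_we = 3.535 × 550 = 1944 mm².
F_nw = 0.6 F_EXX = 0.6 × 430 = 258 MPa.
R_n = 258 × 1944 × 10⁻³ = 501.6 kN; R_n/Ω = 501.6/2.0 = 250.8 kN.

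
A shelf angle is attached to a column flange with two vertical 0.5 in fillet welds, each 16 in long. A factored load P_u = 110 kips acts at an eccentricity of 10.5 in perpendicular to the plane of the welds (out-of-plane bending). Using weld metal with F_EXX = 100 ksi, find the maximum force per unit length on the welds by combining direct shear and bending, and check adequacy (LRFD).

L_w = 2 × 16 = 32 in; section modulus (unit throat) S = 2 × L²/6 = 85.33 in².
Direct shear f_v = P/L_w = 110/32 = 3.438 kip/in.
Moment M = P × e = 110 × 10.5 = 1155 kip·in; bending f_b = M/S = 13.54 kip/in.
f_max = √(f_v² + f_b²) = √(3.438² + 13.54²) = 13.96 kip/in.
φr_n = 0.75 × 0.6 × 100 × (0.707 × 0.5) = 15.91 kip/in → adequate.

f_max ≈ 14 kip/in; adequate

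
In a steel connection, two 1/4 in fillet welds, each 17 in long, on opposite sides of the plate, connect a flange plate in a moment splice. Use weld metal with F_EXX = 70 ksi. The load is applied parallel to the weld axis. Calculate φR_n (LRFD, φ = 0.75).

φR_n ≈ 189 kip

Effective throat t_e = 0.707 × 0.25 = 0.1767 in.
Total length L = 34 in; A_we = 0.1767 × 34 = 6.01 in².
F_nw = 0.6 F_EXX = 0.6 × 70 = 42 ksi.
φR_n = 0.75 × 42 × 6.01 = 189.3 kip.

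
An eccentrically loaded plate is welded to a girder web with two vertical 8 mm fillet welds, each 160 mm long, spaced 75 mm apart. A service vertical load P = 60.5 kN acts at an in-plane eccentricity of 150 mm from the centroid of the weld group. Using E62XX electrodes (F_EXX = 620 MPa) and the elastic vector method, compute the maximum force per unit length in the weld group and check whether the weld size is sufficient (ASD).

f_max ≈ 807 N/mm; adequate

Total weld length L_w = 320 mm. Treat welds as unit-width lines.
Polar moment about centroid: J = 2[d³/12 + d(b/2)²] = 2[160³/12 + 160×37.5²] = 1133000 mm³.
Direct shear f_v = P/L_w = 60.5×10³ / 320 = 189.1 N/mm (vertical).
Torsion M = P·e = 60.5×10³ × 150 = 9075000 N·mm.
Critical point at (x, y) = (37.5, 80) from centroid. f_tx = M·y/J = 641 N/mm; f_ty = M·x/J = 300.5 N/mm.
Resultant f_max = √[f_tx² + (f_v + f_ty)²] = √[641² + (189.1 + 300.5)²] = 806.5 N/mm.
Capacity per unit length: r_n/Ω = (1/2.0) × 0.6 × 620 × (0.707 × 8) = 1052 N/mm.
806.5 ≤ 1052 → adequate.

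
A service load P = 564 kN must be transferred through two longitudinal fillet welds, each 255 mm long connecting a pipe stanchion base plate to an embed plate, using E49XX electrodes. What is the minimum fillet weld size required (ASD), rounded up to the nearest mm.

E49XX → F_EXX = 490 MPa.
Total weld length L = 510 mm.
Required throat t_e = P × Ω / (0.6 F_EXX × L) = 564 × 2.0 / (0.6 × 490 × 510 × 10⁻³) = 7.523 mm.
Required leg w = t_e / 0.707 = 10.64 mm → use 11 mm.

w = 11 mm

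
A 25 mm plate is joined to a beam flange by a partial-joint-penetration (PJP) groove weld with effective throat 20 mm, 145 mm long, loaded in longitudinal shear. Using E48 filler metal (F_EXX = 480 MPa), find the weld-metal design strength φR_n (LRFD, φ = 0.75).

φR_n ≈ 626 kN

Effective throat (given) t_e = 20 mm.
A_we = 20 × 145 = 2900 mm².
F_nw = 0.6 F_EXX = 288 MPa.
φR_n = 0.75 × 288 × 2900 × 10⁻³ = 626.4 kN.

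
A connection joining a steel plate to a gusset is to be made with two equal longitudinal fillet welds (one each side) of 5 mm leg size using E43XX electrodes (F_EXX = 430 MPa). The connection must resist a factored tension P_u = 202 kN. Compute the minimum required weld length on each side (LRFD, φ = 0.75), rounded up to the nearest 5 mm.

L = 150 mm on each side

Throat t_e = 0.707 × 5 = 3.535 mm.
φr_n = 0.75 × 0.6 × 430 × 3.535 × 10⁻³ = 0.684 kN/mm.
L_req = P_u / φr_n = 202 / 0.684 = 295.3 mm total.
Per side: 295.3 / 2 = 147.7 mm.
Round up → use L = 150 mm on each side.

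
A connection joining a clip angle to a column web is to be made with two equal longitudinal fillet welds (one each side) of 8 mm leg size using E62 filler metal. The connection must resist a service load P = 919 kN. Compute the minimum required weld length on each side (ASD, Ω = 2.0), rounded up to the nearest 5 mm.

E62XX → F_EXX = 620 MPa.
Throat t_e = 0.707 × 8 = 5.656 mm.
r_n/Ω = (0.6 × 620 × 5.656) / 2.0 = 1052 N/mm = 1.052 kN/mm.
L_req = P / (r_n/Ω) = 919 / 1.052 = 873.6 mm total.
Per side: 873.6 / 2 = 436.8 mm.
Round up → use L = 440 mm on each side.

L = 440 mm on each side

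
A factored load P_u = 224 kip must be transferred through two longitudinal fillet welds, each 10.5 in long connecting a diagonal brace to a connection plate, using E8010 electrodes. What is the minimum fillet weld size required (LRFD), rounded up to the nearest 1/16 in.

E80XX → F_EXX = 80 ksi.
Total weld length L = 21 in.
Required throat t_e = P_u / (φ × 0.6 F_EXX × L) = 224 / (0.75 × 0.6 × 80 × 21) = 0.2963 in.
Required leg w = t_e / 0.707 = 0.4191 in → use 7/16 in.

w = 7/16 in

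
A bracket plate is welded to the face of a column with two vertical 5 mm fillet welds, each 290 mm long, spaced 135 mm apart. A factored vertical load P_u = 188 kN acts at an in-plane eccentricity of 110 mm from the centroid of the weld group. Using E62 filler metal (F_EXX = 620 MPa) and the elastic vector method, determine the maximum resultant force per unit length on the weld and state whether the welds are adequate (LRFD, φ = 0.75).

Total weld length L_w = 580 mm. Treat welds as unit-width lines.
Polar moment about centroid: J = 2[d³/12 + d(b/2)²] = 2[290³/12 + 290×67.5²] = 6707000 mm³.
Direct shear f_v = P/L_w = 188×10³ / 580 = 324.1 N/mm (vertical).
Torsion M = P·e = 188×10³ × 110 = 20680000 N·mm.
Critical point at (x, y) = (67.5, 145) from centroid. f_tx = M·y/J = 447.1 N/mm; f_ty = M·x/J = 208.1 N/mm.
Resultant f_max = √[f_tx² + (f_v + f_ty)²] = √[447.1² + (324.1 + 208.1)²] = 695.1 N/mm.
Capacity per unit length: φr_n = 0.75 × 0.6 × 620 × (0.707 × 5) = 986.3 N/mm.
695.1 ≤ 986.3 → adequate.

f_max ≈ 695 N/mm; adequate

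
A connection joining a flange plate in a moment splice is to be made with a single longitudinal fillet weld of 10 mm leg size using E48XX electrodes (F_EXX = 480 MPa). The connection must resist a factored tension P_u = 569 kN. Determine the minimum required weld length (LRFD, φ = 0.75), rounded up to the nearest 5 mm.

Throat t_e = 0.707 × 10 = 7.07 mm.
φr_n = 0.75 × 0.6 × 480 × 7.07 × 10⁻³ = 1.527 kN/mm.
L_req = P_u / φr_n = 569 / 1.527 = 372.6 mm total.
Round up → use L = 375 mm.

L = 375 mm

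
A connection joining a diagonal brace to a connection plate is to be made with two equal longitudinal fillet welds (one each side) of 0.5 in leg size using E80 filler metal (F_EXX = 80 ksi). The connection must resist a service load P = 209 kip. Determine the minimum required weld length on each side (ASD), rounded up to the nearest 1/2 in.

L = 12.5 in on each side

Throat t_e = 0.707 × 0.5 = 0.3535 in.
r_n/Ω = (0.6 × 80 × 0.3535) / 2.0 = 8.484 kip/in.
L_req = P / (r_n/Ω) = 209 / 8.484 = 24.63 in total.
Per side: 24.63 / 2 = 12.32 in.
Round up → use L = 12.5 in on each side.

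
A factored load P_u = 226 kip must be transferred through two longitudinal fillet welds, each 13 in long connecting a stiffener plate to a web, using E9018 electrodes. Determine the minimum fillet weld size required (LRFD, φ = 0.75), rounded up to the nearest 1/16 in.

E90XX → F_EXX = 90 ksi.
Total weld length L = 26 in.
Required throat t_e = P_u / (φ × 0.6 F_EXX × L) = 226 / (0.75 × 0.6 × 90 × 26) = 0.2146 in.
Required leg w = t_e / 0.707 = 0.3036 in → use 5/16 in.

w = 5/16 in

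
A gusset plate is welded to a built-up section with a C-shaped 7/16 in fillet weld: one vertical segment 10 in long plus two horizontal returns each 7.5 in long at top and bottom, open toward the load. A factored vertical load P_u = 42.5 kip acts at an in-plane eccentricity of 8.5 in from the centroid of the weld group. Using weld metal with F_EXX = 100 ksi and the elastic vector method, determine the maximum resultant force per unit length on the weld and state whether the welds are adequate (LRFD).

f_max ≈ 5.63 kip/in; adequate

Total weld length L_w = 25 in. Treat welds as unit-width lines.
Centroid: x̄ = 2×7.5×3.75 / 25 = 2.25 in from the vertical weld.
Polar moment about centroid: J = I_x + I_y = [10³/12 + 2×7.5×5²] + [10×2.25² + 2(7.5³/12 + 7.5×1.5²)] = 613 in³.
Direct shear f_v = P/L_w = 42.5 / 25 = 1.7 kip/in (vertical).
Torsion M = P·e = 42.5 × 8.5 = 361.25 kip·in.
Critical point at (x, y) = (5.25, 5) from centroid. f_tx = M·y/J = 2.946 kip/in; f_ty = M·x/J = 3.094 kip/in.
Resultant f_max = √[f_tx² + (f_v + f_ty)²] = √[2.946² + (1.7 + 3.094)²] = 5.627 kip/in.
Capacity per unit length: φr_n = 0.75 × 0.6 × 100 × (0.707 × 0.4375) = 13.92 kip/in.
5.627 ≤ 13.92 → adequate.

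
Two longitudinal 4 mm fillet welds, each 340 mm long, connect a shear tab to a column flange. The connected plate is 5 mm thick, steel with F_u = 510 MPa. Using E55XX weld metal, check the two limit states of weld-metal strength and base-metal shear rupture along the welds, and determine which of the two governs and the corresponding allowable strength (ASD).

R_n/Ω ≈ 317 kN (weld metal governs)

E55XX → F_EXX = 550 MPa.
t_e = 0.707 × 4 = 2.828 mm; L = 680 mm.
Weld metal: R_n/Ω = (1/2.0) × 0.6 × 550 × 2.828 × 680 × 10⁻³ = 317.3 kN.
Base metal (shear rupture): R_n/Ω = (1/2.0) × 0.6 × 510 × 5 × 680 × 10⁻³ = 520.2 kN.
Governing: weld metal.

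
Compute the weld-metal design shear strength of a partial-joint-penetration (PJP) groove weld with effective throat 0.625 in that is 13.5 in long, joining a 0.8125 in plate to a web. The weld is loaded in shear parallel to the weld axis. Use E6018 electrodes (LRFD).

φR_n ≈ 228 kip

E60XX → F_EXX = 60 ksi.
Effective throat (given) t_e = 0.625 in.
A_we = 0.625 × 13.5 = 8.438 in².
F_nw = 0.6 F_EXX = 36 ksi.
φR_n = 0.75 × 36 × 8.438 = 227.8 kip.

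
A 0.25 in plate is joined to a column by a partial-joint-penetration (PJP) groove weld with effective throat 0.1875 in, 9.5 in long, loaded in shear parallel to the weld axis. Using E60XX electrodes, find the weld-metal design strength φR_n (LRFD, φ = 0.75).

E60XX → F_EXX = 60 ksi.
Effective throat (given) t_e = 0.1875 in.
A_we = 0.1875 × 9.5 = 1.781 in².
F_nw = 0.6 F_EXX = 36 ksi.
φR_n = 0.75 × 36 × 1.781 = 48.09 kip.

φR_n ≈ 48.1 kip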